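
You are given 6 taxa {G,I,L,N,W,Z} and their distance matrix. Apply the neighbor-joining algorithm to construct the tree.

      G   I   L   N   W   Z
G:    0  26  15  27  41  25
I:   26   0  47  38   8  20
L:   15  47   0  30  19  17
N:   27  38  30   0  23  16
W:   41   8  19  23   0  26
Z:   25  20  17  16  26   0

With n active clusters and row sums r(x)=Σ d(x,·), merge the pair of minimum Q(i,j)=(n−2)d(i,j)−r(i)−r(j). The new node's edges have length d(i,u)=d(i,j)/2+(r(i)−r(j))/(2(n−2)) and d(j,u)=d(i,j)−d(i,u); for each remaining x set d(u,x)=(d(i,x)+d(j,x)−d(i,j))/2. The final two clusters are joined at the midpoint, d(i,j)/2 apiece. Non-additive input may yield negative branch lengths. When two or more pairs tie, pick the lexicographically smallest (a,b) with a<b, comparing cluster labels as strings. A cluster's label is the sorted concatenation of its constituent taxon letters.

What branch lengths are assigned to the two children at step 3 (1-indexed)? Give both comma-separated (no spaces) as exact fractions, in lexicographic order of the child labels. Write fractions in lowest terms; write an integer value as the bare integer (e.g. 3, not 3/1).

65/8,109/8

step 1: merge (I,W) at d=8, Q=-224; branch lengths I→27/4, W→5/4; new cluster IW
  updated: d(G,IW)=59/2, d(IW,L)=29, d(IW,N)=53/2, d(IW,Z)=19
step 2: merge (G,L) at d=15, Q=-285/2; branch lengths G→101/12, L→79/12; new cluster GL
  updated: d(GL,IW)=87/4, d(GL,N)=21, d(GL,Z)=27/2
step 3: merge (GL,IW) at d=87/4, Q=-80; branch lengths GL→65/8, IW→109/8; new cluster GILW
  updated: d(GILW,N)=103/8, d(GILW,Z)=43/8
step 4: merge (GILW,N) at d=103/8, Q=-137/4; branch lengths GILW→9/8, N→47/4; new cluster GILNW
  updated: d(GILNW,Z)=17/4
step 5: merge (GILNW,Z) at d=17/4; branch lengths GILNW→17/8, Z→17/8; new cluster GILNWZ
final tree: ((((G:101/12,L:79/12):65/8,(I:27/4,W:5/4):109/8):9/8,N:47/4):17/8,Z:17/8)
total length: 495/8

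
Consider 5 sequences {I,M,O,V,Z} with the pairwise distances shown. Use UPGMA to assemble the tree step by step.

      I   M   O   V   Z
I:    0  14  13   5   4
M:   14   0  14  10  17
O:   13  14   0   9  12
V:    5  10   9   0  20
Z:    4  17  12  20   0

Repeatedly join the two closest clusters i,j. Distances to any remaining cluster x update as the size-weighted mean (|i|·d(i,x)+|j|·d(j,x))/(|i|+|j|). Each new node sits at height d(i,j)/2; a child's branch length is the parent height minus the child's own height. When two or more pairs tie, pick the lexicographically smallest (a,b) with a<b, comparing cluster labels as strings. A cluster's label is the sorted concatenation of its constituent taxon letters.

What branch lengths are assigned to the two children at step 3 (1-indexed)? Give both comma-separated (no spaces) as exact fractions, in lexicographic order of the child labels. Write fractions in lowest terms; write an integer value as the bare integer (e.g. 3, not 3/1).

6,3/2

iteration 1: select I,Z (d=4); attach at lengths (2, 2); label the merged cluster IZ
  updated: d(IZ,M)=31/2, d(IZ,O)=25/2, d(IZ,V)=25/2
iteration 2: select O,V (d=9); attach at lengths (9/2, 9/2); label the merged cluster OV
  updated: d(IZ,OV)=25/2, d(M,OV)=12
iteration 3: select M,OV (d=12); attach at lengths (6, 3/2); label the merged cluster MOV
  updated: d(IZ,MOV)=27/2
iteration 4: select IZ,MOV (d=27/2); attach at lengths (19/4, 3/4); label the merged cluster IMOVZ
final tree: ((I:2,Z:2):19/4,(M:6,(O:9/2,V:9/2):3/2):3/4)
total length: 26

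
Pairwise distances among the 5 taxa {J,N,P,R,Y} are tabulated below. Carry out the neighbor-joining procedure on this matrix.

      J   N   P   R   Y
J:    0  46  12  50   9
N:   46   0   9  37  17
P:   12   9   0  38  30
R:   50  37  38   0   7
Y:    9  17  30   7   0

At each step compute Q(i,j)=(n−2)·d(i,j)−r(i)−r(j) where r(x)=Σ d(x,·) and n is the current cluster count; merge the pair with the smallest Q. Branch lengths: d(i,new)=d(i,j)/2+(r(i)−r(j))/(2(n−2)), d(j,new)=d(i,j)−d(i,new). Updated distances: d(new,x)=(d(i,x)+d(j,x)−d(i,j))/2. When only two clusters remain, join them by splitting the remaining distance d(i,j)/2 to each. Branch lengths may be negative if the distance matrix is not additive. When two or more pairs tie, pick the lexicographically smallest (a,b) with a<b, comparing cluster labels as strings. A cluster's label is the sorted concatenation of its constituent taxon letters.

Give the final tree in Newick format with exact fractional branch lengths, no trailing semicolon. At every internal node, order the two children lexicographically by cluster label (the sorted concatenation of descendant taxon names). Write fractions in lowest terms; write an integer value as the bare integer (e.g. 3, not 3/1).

(((J:14,(R:15,Y:-8):12):21/2,N:45/4):-9/8,P:-9/8)

step 1: merge (R,Y) at d=7, Q=-174; branch lengths R→15, Y→-8; new cluster RY
  updated: d(J,RY)=26, d(N,RY)=47/2, d(P,RY)=61/2
step 2: merge (J,RY) at d=26, Q=-112; branch lengths J→14, RY→12; new cluster JRY
  updated: d(JRY,N)=87/4, d(JRY,P)=33/4
step 3: merge (JRY,N) at d=87/4, Q=-39; branch lengths JRY→21/2, N→45/4; new cluster JNRY
  updated: d(JNRY,P)=-9/4
step 4: merge (JNRY,P) at d=-9/4; branch lengths JNRY→-9/8, P→-9/8; new cluster JNPRY
final tree: (((J:14,(R:15,Y:-8):12):21/2,N:45/4):-9/8,P:-9/8)
total length: 105/2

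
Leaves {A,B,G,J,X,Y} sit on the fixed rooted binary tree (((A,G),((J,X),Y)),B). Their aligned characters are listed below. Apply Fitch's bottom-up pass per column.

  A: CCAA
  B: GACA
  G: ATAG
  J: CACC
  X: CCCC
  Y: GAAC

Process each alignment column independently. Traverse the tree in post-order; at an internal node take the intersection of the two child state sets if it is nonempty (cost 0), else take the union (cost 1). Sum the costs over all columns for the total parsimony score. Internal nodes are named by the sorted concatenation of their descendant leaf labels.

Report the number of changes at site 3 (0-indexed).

[col 0] AG: children A:{C}, G:{A} ∪→ {A,C}; cost 1
[col 0] JX: children J:{C}, X:{C} ∩→ {C}; cost 0
[col 0] JXY: children JX:{C}, Y:{G} ∪→ {C,G}; cost 1
[col 0] AGJXY: children AG:{A,C}, JXY:{C,G} ∩→ {C}; cost 0
[col 0] ABGJXY: children AGJXY:{C}, B:{G} ∪→ {C,G}; cost 1
[col 1] AG: children A:{C}, G:{T} ∪→ {C,T}; cost 1
[col 1] JX: children J:{A}, X:{C} ∪→ {A,C}; cost 1
[col 1] JXY: children JX:{A,C}, Y:{A} ∩→ {A}; cost 0
[col 1] AGJXY: children AG:{C,T}, JXY:{A} ∪→ {A,C,T}; cost 1
[col 1] ABGJXY: children AGJXY:{A,C,T}, B:{A} ∩→ {A}; cost 0
[col 2] AG: children A:{A}, G:{A} ∩→ {A}; cost 0
[col 2] JX: children J:{C}, X:{C} ∩→ {C}; cost 0
[col 2] JXY: children JX:{C}, Y:{A} ∪→ {A,C}; cost 1
[col 2] AGJXY: children AG:{A}, JXY:{A,C} ∩→ {A}; cost 0
[col 2] ABGJXY: children AGJXY:{A}, B:{C} ∪→ {A,C}; cost 1
[col 3] AG: children A:{A}, G:{G} ∪→ {A,G}; cost 1
[col 3] JX: children J:{C}, X:{C} ∩→ {C}; cost 0
[col 3] JXY: children JX:{C}, Y:{C} ∩→ {C}; cost 0
[col 3] AGJXY: children AG:{A,G}, JXY:{C} ∪→ {A,C,G}; cost 1
[col 3] ABGJXY: children AGJXY:{A,C,G}, B:{A} ∩→ {A}; cost 0
per-site changes: [3, 3, 2, 2]; total = 10

2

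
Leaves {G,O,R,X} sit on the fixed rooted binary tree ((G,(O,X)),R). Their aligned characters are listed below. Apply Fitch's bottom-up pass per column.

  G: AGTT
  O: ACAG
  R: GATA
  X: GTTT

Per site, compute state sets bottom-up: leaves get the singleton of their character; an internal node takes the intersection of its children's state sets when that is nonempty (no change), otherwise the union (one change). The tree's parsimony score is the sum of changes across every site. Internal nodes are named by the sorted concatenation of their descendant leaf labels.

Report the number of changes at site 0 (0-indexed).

2

[col 0] OX: children O:{A}, X:{G} ∪→ {A,G}; cost 1
[col 0] GOX: children G:{A}, OX:{A,G} ∩→ {A}; cost 0
[col 0] GORX: children GOX:{A}, R:{G} ∪→ {A,G}; cost 1
[col 1] OX: children O:{C}, X:{T} ∪→ {C,T}; cost 1
[col 1] GOX: children G:{G}, OX:{C,T} ∪→ {C,G,T}; cost 1
[col 1] GORX: children GOX:{C,G,T}, R:{A} ∪→ {A,C,G,T}; cost 1
[col 2] OX: children O:{A}, X:{T} ∪→ {A,T}; cost 1
[col 2] GOX: children G:{T}, OX:{A,T} ∩→ {T}; cost 0
[col 2] GORX: children GOX:{T}, R:{T} ∩→ {T}; cost 0
[col 3] OX: children O:{G}, X:{T} ∪→ {G,T}; cost 1
[col 3] GOX: children G:{T}, OX:{G,T} ∩→ {T}; cost 0
[col 3] GORX: children GOX:{T}, R:{A} ∪→ {A,T}; cost 1
per-site changes: [2, 3, 1, 2]; total = 8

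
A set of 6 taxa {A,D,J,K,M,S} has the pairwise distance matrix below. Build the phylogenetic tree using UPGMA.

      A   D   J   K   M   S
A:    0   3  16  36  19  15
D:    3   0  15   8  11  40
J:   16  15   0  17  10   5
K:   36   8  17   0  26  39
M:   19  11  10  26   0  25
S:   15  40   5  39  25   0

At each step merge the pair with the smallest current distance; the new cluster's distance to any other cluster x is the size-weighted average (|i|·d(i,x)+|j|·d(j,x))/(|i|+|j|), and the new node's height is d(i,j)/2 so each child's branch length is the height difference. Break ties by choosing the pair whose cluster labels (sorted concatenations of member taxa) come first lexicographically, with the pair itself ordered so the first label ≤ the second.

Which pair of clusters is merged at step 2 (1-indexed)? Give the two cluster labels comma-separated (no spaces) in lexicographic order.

iteration 1: select A,D (d=3); attach at lengths (3/2, 3/2); label the merged cluster AD
  updated: d(AD,J)=31/2, d(AD,K)=22, d(AD,M)=15, d(AD,S)=55/2
iteration 2: select J,S (d=5); attach at lengths (5/2, 5/2); label the merged cluster JS
  updated: d(AD,JS)=43/2, d(JS,K)=28, d(JS,M)=35/2
iteration 3: select AD,M (d=15); attach at lengths (6, 15/2); label the merged cluster ADM
  updated: d(ADM,JS)=121/6, d(ADM,K)=70/3
iteration 4: select ADM,JS (d=121/6); attach at lengths (31/12, 91/12); label the merged cluster ADJMS
  updated: d(ADJMS,K)=126/5
iteration 5: select ADJMS,K (d=126/5); attach at lengths (151/60, 63/5); label the merged cluster ADJKMS
final tree: ((((A:3/2,D:3/2):6,M:15/2):31/12,(J:5/2,S:5/2):91/12):151/60,K:63/5)
total length: 2807/60

J,S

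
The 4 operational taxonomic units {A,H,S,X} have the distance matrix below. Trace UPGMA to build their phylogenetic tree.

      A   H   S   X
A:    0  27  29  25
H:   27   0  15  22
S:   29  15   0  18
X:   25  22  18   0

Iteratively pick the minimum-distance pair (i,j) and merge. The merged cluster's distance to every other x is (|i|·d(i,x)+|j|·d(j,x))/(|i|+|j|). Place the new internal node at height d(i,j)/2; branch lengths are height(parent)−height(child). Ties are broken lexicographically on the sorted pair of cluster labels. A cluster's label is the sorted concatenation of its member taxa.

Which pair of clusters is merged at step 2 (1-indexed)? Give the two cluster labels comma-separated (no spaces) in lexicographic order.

HS,X

iteration 1: select H,S (d=15); attach at lengths (15/2, 15/2); label the merged cluster HS
  updated: d(A,HS)=28, d(HS,X)=20
iteration 2: select HS,X (d=20); attach at lengths (5/2, 10); label the merged cluster HSX
  updated: d(A,HSX)=27
iteration 3: select A,HSX (d=27); attach at lengths (27/2, 7/2); label the merged cluster AHSX
final tree: (A:27/2,((H:15/2,S:15/2):5/2,X:10):7/2)
total length: 89/2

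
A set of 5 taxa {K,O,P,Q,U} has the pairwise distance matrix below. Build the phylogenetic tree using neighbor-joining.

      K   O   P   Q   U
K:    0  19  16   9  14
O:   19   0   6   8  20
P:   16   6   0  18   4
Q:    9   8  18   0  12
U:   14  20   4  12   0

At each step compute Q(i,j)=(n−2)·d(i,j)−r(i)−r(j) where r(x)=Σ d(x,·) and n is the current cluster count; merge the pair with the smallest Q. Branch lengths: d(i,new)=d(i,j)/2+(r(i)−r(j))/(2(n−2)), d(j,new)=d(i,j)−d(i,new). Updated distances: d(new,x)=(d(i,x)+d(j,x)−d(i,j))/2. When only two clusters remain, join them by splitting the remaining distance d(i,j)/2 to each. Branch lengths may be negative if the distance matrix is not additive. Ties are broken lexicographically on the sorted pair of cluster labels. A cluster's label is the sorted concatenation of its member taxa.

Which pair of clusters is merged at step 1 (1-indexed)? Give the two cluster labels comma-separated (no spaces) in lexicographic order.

P,U

1. join P+U (d=4, Q=-82) ⇒ PU; edges |P|=1, |U|=3
  updated: d(K,PU)=13, d(O,PU)=11, d(PU,Q)=13
2. join K+Q (d=9, Q=-53) ⇒ KQ; edges |K|=29/4, |Q|=7/4
  updated: d(KQ,O)=9, d(KQ,PU)=17/2
3. join KQ+O (d=9, Q=-57/2) ⇒ KOQ; edges |KQ|=13/4, |O|=23/4
  updated: d(KOQ,PU)=21/4
4. join KOQ+PU (d=21/4) ⇒ KOPQU; edges |KOQ|=21/8, |PU|=21/8
final tree: (((K:29/4,Q:7/4):13/4,O:23/4):21/8,(P:1,U:3):21/8)
total length: 109/4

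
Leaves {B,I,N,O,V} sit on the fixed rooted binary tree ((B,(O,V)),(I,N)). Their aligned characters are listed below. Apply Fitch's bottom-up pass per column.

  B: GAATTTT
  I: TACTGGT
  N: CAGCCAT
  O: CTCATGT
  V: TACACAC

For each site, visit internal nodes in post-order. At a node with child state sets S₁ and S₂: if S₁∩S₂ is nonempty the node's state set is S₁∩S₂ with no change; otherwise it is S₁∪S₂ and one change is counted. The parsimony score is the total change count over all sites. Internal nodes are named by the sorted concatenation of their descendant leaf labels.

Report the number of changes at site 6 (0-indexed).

1

OV@0: {C} ∪ {T} = {C,T} (union, +1)
BOV@0: {G} ∪ {C,T} = {C,G,T} (union, +1)
IN@0: {T} ∪ {C} = {C,T} (union, +1)
BINOV@0: {C,G,T} ∩ {C,T} = {C,T} (intersection, +0)
OV@1: {T} ∪ {A} = {A,T} (union, +1)
BOV@1: {A} ∩ {A,T} = {A} (intersection, +0)
IN@1: {A} ∩ {A} = {A} (intersection, +0)
BINOV@1: {A} ∩ {A} = {A} (intersection, +0)
OV@2: {C} ∩ {C} = {C} (intersection, +0)
BOV@2: {A} ∪ {C} = {A,C} (union, +1)
IN@2: {C} ∪ {G} = {C,G} (union, +1)
BINOV@2: {A,C} ∩ {C,G} = {C} (intersection, +0)
OV@3: {A} ∩ {A} = {A} (intersection, +0)
BOV@3: {T} ∪ {A} = {A,T} (union, +1)
IN@3: {T} ∪ {C} = {C,T} (union, +1)
BINOV@3: {A,T} ∩ {C,T} = {T} (intersection, +0)
OV@4: {T} ∪ {C} = {C,T} (union, +1)
BOV@4: {T} ∩ {C,T} = {T} (intersection, +0)
IN@4: {G} ∪ {C} = {C,G} (union, +1)
BINOV@4: {T} ∪ {C,G} = {C,G,T} (union, +1)
OV@5: {G} ∪ {A} = {A,G} (union, +1)
BOV@5: {T} ∪ {A,G} = {A,G,T} (union, +1)
IN@5: {G} ∪ {A} = {A,G} (union, +1)
BINOV@5: {A,G,T} ∩ {A,G} = {A,G} (intersection, +0)
OV@6: {T} ∪ {C} = {C,T} (union, +1)
BOV@6: {T} ∩ {C,T} = {T} (intersection, +0)
IN@6: {T} ∩ {T} = {T} (intersection, +0)
BINOV@6: {T} ∩ {T} = {T} (intersection, +0)
per-site changes: [3, 1, 2, 2, 3, 3, 1]; total = 15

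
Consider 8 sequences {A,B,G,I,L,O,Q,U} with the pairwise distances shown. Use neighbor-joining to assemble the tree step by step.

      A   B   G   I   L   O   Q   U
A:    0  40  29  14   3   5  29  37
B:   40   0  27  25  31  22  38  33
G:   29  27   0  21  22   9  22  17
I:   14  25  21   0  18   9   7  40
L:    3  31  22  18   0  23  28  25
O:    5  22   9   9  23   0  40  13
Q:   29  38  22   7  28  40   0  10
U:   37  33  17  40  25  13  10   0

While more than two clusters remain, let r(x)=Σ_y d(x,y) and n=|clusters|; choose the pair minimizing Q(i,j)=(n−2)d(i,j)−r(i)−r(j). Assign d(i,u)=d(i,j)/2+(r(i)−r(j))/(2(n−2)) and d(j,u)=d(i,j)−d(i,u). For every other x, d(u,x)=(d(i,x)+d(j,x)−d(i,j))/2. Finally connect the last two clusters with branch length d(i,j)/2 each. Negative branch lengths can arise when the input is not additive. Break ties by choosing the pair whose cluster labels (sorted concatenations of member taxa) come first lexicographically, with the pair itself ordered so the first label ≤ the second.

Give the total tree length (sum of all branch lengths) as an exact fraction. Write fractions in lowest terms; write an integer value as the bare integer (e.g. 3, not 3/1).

iteration 1: select A,L (d=3, Q=-289); attach at lengths (25/12, 11/12); label the merged cluster AL
  updated: d(AL,B)=34, d(AL,G)=24, d(AL,I)=29/2, d(AL,O)=25/2, d(AL,Q)=27, d(AL,U)=59/2
iteration 2: select Q,U (d=10, Q=-473/2); attach at lengths (103/20, 97/20); label the merged cluster QU
  updated: d(AL,QU)=93/4, d(B,QU)=61/2, d(G,QU)=29/2, d(I,QU)=37/2, d(O,QU)=43/2
iteration 3: select G,QU (d=29/2, Q=-583/4); attach at lengths (181/32, 283/32); label the merged cluster GQU
  updated: d(AL,GQU)=131/8, d(B,GQU)=43/2, d(GQU,I)=25/2, d(GQU,O)=8
iteration 4: select B,GQU (d=43/2, Q=-771/8); attach at lengths (869/48, 163/48); label the merged cluster BGQU
  updated: d(AL,BGQU)=231/16, d(BGQU,I)=8, d(BGQU,O)=17/4
iteration 5: select AL,I (d=29/2, Q=-703/16); attach at lengths (623/64, 305/64); label the merged cluster AIL
  updated: d(AIL,BGQU)=127/32, d(AIL,O)=7/2
iteration 6: select AIL,BGQU (d=127/32, Q=-375/32); attach at lengths (103/64, 151/64); label the merged cluster ABGILQU
  updated: d(ABGILQU,O)=121/64
iteration 7: select ABGILQU,O (d=121/64); attach at lengths (121/128, 121/128); label the merged cluster ABGILOQU
final tree: ((((A:25/12,L:11/12):623/64,I:305/64):103/64,(B:869/48,(G:181/32,(Q:103/20,U:97/20):283/32):163/48):151/64):121/128,O:121/128)
total length: 4439/64

4439/64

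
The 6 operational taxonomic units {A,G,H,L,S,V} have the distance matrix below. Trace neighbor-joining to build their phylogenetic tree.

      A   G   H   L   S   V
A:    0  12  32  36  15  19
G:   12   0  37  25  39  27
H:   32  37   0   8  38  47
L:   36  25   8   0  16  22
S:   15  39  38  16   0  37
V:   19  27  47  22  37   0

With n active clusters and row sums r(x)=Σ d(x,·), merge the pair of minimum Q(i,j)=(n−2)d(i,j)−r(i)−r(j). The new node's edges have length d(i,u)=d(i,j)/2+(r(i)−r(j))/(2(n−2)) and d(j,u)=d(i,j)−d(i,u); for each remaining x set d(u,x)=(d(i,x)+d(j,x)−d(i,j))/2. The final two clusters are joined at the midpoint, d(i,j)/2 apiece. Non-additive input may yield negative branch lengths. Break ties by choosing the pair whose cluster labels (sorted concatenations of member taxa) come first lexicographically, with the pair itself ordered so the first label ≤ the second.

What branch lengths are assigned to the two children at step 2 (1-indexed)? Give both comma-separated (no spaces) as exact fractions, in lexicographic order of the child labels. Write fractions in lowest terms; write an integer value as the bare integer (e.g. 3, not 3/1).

1. join H+L (d=8, Q=-237) ⇒ HL; edges |H|=87/8, |L|=-23/8
  updated: d(A,HL)=30, d(G,HL)=27, d(HL,S)=23, d(HL,V)=61/2
2. join HL+S (d=23, Q=-311/2) ⇒ HLS; edges |HL|=131/12, |S|=145/12
  updated: d(A,HLS)=11, d(G,HLS)=43/2, d(HLS,V)=89/4
3. join A+G (d=12, Q=-157/2) ⇒ AG; edges |A|=11/8, |G|=85/8
  updated: d(AG,HLS)=41/4, d(AG,V)=17
4. join AG+HLS (d=41/4, Q=-99/2) ⇒ AGHLS; edges |AG|=5/2, |HLS|=31/4
  updated: d(AGHLS,V)=29/2
5. join AGHLS+V (d=29/2) ⇒ AGHLSV; edges |AGHLS|=29/4, |V|=29/4
final tree: (((A:11/8,G:85/8):5/2,((H:87/8,L:-23/8):131/12,S:145/12):31/4):29/4,V:29/4)
total length: 271/4

131/12,145/12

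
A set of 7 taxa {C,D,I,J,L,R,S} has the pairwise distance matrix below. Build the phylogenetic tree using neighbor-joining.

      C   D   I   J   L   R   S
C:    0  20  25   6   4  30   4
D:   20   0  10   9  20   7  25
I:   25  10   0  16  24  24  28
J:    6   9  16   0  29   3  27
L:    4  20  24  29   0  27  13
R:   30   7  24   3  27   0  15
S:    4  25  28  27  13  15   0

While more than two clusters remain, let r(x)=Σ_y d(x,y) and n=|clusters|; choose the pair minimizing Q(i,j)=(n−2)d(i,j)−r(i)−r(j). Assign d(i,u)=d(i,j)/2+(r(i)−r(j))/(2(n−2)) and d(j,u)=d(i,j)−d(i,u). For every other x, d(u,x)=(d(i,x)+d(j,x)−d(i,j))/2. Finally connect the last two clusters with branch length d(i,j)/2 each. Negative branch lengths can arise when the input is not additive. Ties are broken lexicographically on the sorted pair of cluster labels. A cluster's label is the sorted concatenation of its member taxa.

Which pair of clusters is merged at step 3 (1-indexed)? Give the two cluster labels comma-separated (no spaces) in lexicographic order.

1. join C+L (d=4, Q=-186) ⇒ CL; edges |C|=-4/5, |L|=24/5
  updated: d(CL,D)=18, d(CL,I)=45/2, d(CL,J)=31/2, d(CL,R)=53/2, d(CL,S)=13/2
2. join CL+S (d=13/2, Q=-329/2) ⇒ CLS; edges |CL|=27/16, |S|=77/16
  updated: d(CLS,D)=73/4, d(CLS,I)=22, d(CLS,J)=18, d(CLS,R)=35/2
3. join J+R (d=3, Q=-177/2) ⇒ JR; edges |J|=7/12, |R|=29/12
  updated: d(CLS,JR)=65/4, d(D,JR)=13/2, d(I,JR)=37/2
4. join CLS+JR (d=65/4, Q=-261/4) ⇒ CJLRS; edges |CLS|=191/16, |JR|=69/16
  updated: d(CJLRS,D)=17/4, d(CJLRS,I)=97/8
5. join CJLRS+D (d=17/4, Q=-211/8) ⇒ CDJLRS; edges |CJLRS|=51/16, |D|=17/16
  updated: d(CDJLRS,I)=143/16
6. join CDJLRS+I (d=143/16) ⇒ CDIJLRS; edges |CDJLRS|=143/32, |I|=143/32
final tree: (((((C:-4/5,L:24/5):27/16,S:77/16):191/16,(J:7/12,R:29/12):69/16):51/16,D:17/16):143/32,I:143/32)
total length: 687/16

J,R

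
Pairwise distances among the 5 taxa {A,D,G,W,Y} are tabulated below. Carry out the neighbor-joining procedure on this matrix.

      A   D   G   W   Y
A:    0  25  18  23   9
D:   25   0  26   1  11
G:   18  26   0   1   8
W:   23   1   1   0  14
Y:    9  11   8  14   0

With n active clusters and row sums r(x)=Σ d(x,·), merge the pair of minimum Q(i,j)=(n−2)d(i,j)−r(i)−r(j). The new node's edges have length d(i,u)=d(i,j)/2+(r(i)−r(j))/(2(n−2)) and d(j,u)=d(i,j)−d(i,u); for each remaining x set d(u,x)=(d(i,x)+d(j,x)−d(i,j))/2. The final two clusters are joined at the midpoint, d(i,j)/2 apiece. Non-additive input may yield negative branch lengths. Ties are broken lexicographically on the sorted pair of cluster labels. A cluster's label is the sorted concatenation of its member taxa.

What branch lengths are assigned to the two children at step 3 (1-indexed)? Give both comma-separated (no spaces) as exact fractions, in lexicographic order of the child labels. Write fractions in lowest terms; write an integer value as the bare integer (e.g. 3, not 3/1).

35/8,71/8

step 1: merge (D,W) at d=1, Q=-99; branch lengths D→9/2, W→-7/2; new cluster DW
  updated: d(A,DW)=47/2, d(DW,G)=13, d(DW,Y)=12
step 2: merge (A,Y) at d=9, Q=-123/2; branch lengths A→79/8, Y→-7/8; new cluster AY
  updated: d(AY,DW)=53/4, d(AY,G)=17/2
step 3: merge (AY,DW) at d=53/4, Q=-139/4; branch lengths AY→35/8, DW→71/8; new cluster ADWY
  updated: d(ADWY,G)=33/8
step 4: merge (ADWY,G) at d=33/8; branch lengths ADWY→33/16, G→33/16; new cluster ADGWY
final tree: (((A:79/8,Y:-7/8):35/8,(D:9/2,W:-7/2):71/8):33/16,G:33/16)
total length: 219/8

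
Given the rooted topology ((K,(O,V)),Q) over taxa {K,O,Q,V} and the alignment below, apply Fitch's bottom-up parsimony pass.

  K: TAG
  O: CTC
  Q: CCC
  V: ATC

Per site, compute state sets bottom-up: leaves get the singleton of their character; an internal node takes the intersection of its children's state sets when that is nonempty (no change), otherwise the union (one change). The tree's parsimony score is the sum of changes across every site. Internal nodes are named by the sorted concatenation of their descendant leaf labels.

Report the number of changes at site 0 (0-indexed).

site 0, node OV: O={C} ∪ V={A} → {A,C} (+1)
site 0, node KOV: K={T} ∪ OV={A,C} → {A,C,T} (+1)
site 0, node KOQV: KOV={A,C,T} ∩ Q={C} → {C} (+0)
site 1, node OV: O={T} ∩ V={T} → {T} (+0)
site 1, node KOV: K={A} ∪ OV={T} → {A,T} (+1)
site 1, node KOQV: KOV={A,T} ∪ Q={C} → {A,C,T} (+1)
site 2, node OV: O={C} ∩ V={C} → {C} (+0)
site 2, node KOV: K={G} ∪ OV={C} → {C,G} (+1)
site 2, node KOQV: KOV={C,G} ∩ Q={C} → {C} (+0)
per-site changes: [2, 2, 1]; total = 5

2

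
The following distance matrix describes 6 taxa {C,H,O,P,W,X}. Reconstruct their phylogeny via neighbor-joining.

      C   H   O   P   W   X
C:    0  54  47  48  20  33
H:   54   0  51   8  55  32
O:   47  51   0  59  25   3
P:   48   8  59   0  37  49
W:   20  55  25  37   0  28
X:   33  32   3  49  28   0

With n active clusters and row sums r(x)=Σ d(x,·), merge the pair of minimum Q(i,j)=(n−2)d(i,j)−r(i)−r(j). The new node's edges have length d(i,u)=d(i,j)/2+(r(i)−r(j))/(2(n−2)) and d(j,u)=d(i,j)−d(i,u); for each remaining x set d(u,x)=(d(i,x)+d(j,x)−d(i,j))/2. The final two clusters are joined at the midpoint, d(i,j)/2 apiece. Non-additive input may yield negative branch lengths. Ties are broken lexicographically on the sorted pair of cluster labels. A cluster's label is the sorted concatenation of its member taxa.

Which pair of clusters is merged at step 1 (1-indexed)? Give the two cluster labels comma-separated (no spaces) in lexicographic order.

H,P

1. join H+P (d=8, Q=-369) ⇒ HP; edges |H|=31/8, |P|=33/8
  updated: d(C,HP)=47, d(HP,O)=51, d(HP,W)=42, d(HP,X)=73/2
2. join O+X (d=3, Q=-435/2) ⇒ OX; edges |O|=23/4, |X|=-11/4
  updated: d(C,OX)=77/2, d(HP,OX)=169/4, d(OX,W)=25
3. join C+W (d=20, Q=-305/2) ⇒ CW; edges |C|=117/8, |W|=43/8
  updated: d(CW,HP)=69/2, d(CW,OX)=87/4
4. join CW+HP (d=69/2, Q=-197/2) ⇒ CHPW; edges |CW|=7, |HP|=55/2
  updated: d(CHPW,OX)=59/4
5. join CHPW+OX (d=59/4) ⇒ CHOPWX; edges |CHPW|=59/8, |OX|=59/8
final tree: (((C:117/8,W:43/8):7,(H:31/8,P:33/8):55/2):59/8,(O:23/4,X:-11/4):59/8)
total length: 321/4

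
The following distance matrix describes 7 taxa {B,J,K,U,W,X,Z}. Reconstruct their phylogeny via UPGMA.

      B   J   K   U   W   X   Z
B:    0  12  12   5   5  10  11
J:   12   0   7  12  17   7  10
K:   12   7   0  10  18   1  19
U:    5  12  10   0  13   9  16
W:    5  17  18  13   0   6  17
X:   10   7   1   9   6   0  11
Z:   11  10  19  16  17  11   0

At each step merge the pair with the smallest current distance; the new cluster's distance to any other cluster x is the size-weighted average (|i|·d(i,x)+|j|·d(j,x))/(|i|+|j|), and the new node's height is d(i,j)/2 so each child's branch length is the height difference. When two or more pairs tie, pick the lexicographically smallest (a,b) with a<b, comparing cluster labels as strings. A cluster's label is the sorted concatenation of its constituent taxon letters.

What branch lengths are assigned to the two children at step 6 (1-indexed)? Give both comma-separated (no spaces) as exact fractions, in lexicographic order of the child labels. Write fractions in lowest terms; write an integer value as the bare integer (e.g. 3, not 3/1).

iteration 1: select K,X (d=1); attach at lengths (1/2, 1/2); label the merged cluster KX
  updated: d(B,KX)=11, d(J,KX)=7, d(KX,U)=19/2, d(KX,W)=12, d(KX,Z)=15
iteration 2: select B,U (d=5); attach at lengths (5/2, 5/2); label the merged cluster BU
  updated: d(BU,J)=12, d(BU,KX)=41/4, d(BU,W)=9, d(BU,Z)=27/2
iteration 3: select J,KX (d=7); attach at lengths (7/2, 3); label the merged cluster JKX
  updated: d(BU,JKX)=65/6, d(JKX,W)=41/3, d(JKX,Z)=40/3
iteration 4: select BU,W (d=9); attach at lengths (2, 9/2); label the merged cluster BUW
  updated: d(BUW,JKX)=106/9, d(BUW,Z)=44/3
iteration 5: select BUW,JKX (d=106/9); attach at lengths (25/18, 43/18); label the merged cluster BJKUWX
  updated: d(BJKUWX,Z)=14
iteration 6: select BJKUWX,Z (d=14); attach at lengths (10/9, 7); label the merged cluster BJKUWXZ
final tree: ((((B:5/2,U:5/2):2,W:9/2):25/18,(J:7/2,(K:1/2,X:1/2):3):43/18):10/9,Z:7)
total length: 278/9

10/9,7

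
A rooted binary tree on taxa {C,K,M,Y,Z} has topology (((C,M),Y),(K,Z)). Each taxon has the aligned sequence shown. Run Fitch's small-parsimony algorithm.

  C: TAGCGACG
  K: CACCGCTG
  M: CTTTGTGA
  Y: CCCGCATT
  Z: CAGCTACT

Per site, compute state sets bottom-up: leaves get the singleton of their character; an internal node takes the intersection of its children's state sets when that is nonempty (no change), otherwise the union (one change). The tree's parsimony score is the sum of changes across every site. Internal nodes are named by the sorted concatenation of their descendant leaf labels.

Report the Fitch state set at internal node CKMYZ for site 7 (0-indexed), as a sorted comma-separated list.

G,T

[col 0] CM: children C:{T}, M:{C} ∪→ {C,T}; cost 1
[col 0] CMY: children CM:{C,T}, Y:{C} ∩→ {C}; cost 0
[col 0] KZ: children K:{C}, Z:{C} ∩→ {C}; cost 0
[col 0] CKMYZ: children CMY:{C}, KZ:{C} ∩→ {C}; cost 0
[col 1] CM: children C:{A}, M:{T} ∪→ {A,T}; cost 1
[col 1] CMY: children CM:{A,T}, Y:{C} ∪→ {A,C,T}; cost 1
[col 1] KZ: children K:{A}, Z:{A} ∩→ {A}; cost 0
[col 1] CKMYZ: children CMY:{A,C,T}, KZ:{A} ∩→ {A}; cost 0
[col 2] CM: children C:{G}, M:{T} ∪→ {G,T}; cost 1
[col 2] CMY: children CM:{G,T}, Y:{C} ∪→ {C,G,T}; cost 1
[col 2] KZ: children K:{C}, Z:{G} ∪→ {C,G}; cost 1
[col 2] CKMYZ: children CMY:{C,G,T}, KZ:{C,G} ∩→ {C,G}; cost 0
[col 3] CM: children C:{C}, M:{T} ∪→ {C,T}; cost 1
[col 3] CMY: children CM:{C,T}, Y:{G} ∪→ {C,G,T}; cost 1
[col 3] KZ: children K:{C}, Z:{C} ∩→ {C}; cost 0
[col 3] CKMYZ: children CMY:{C,G,T}, KZ:{C} ∩→ {C}; cost 0
[col 4] CM: children C:{G}, M:{G} ∩→ {G}; cost 0
[col 4] CMY: children CM:{G}, Y:{C} ∪→ {C,G}; cost 1
[col 4] KZ: children K:{G}, Z:{T} ∪→ {G,T}; cost 1
[col 4] CKMYZ: children CMY:{C,G}, KZ:{G,T} ∩→ {G}; cost 0
[col 5] CM: children C:{A}, M:{T} ∪→ {A,T}; cost 1
[col 5] CMY: children CM:{A,T}, Y:{A} ∩→ {A}; cost 0
[col 5] KZ: children K:{C}, Z:{A} ∪→ {A,C}; cost 1
[col 5] CKMYZ: children CMY:{A}, KZ:{A,C} ∩→ {A}; cost 0
[col 6] CM: children C:{C}, M:{G} ∪→ {C,G}; cost 1
[col 6] CMY: children CM:{C,G}, Y:{T} ∪→ {C,G,T}; cost 1
[col 6] KZ: children K:{T}, Z:{C} ∪→ {C,T}; cost 1
[col 6] CKMYZ: children CMY:{C,G,T}, KZ:{C,T} ∩→ {C,T}; cost 0
[col 7] CM: children C:{G}, M:{A} ∪→ {A,G}; cost 1
[col 7] CMY: children CM:{A,G}, Y:{T} ∪→ {A,G,T}; cost 1
[col 7] KZ: children K:{G}, Z:{T} ∪→ {G,T}; cost 1
[col 7] CKMYZ: children CMY:{A,G,T}, KZ:{G,T} ∩→ {G,T}; cost 0
per-site changes: [1, 2, 3, 2, 2, 2, 3, 3]; total = 18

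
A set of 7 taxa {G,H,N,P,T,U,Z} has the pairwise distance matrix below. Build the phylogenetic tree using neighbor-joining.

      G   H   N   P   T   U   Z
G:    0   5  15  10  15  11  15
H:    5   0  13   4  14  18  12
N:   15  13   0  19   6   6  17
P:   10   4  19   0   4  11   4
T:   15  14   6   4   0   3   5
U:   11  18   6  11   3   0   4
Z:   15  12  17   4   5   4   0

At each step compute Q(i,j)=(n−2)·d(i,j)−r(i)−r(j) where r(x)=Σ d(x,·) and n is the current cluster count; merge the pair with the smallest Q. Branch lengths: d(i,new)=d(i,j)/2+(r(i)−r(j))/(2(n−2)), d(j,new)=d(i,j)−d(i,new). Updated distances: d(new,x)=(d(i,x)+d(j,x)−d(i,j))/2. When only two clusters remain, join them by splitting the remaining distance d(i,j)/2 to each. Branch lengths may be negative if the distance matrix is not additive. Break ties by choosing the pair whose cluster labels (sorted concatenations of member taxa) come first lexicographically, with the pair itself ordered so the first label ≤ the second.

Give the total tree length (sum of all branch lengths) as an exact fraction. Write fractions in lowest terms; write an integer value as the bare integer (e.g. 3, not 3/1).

iteration 1: select G,H (d=5, Q=-112); attach at lengths (3, 2); label the merged cluster GH
  updated: d(GH,N)=23/2, d(GH,P)=9/2, d(GH,T)=12, d(GH,U)=12, d(GH,Z)=11
iteration 2: select GH,P (d=9/2, Q=-151/2); attach at lengths (53/16, 19/16); label the merged cluster GHP
  updated: d(GHP,N)=13, d(GHP,T)=23/4, d(GHP,U)=37/4, d(GHP,Z)=21/4
iteration 3: select GHP,Z (d=21/4, Q=-195/4); attach at lengths (71/24, 55/24); label the merged cluster GHPZ
  updated: d(GHPZ,N)=99/8, d(GHPZ,T)=11/4, d(GHPZ,U)=4
iteration 4: select GHPZ,T (d=11/4, Q=-203/8); attach at lengths (103/32, -15/32); label the merged cluster GHPTZ
  updated: d(GHPTZ,N)=125/16, d(GHPTZ,U)=17/8
iteration 5: select GHPTZ,N (d=125/16, Q=-255/16); attach at lengths (63/32, 187/32); label the merged cluster GHNPTZ
  updated: d(GHNPTZ,U)=5/32
iteration 6: select GHNPTZ,U (d=5/32); attach at lengths (5/64, 5/64); label the merged cluster GHNPTUZ
final tree: ((((((G:3,H:2):53/16,P:19/16):71/24,Z:55/24):103/32,T:-15/32):63/32,N:187/32):5/64,U:5/64)
total length: 815/32

815/32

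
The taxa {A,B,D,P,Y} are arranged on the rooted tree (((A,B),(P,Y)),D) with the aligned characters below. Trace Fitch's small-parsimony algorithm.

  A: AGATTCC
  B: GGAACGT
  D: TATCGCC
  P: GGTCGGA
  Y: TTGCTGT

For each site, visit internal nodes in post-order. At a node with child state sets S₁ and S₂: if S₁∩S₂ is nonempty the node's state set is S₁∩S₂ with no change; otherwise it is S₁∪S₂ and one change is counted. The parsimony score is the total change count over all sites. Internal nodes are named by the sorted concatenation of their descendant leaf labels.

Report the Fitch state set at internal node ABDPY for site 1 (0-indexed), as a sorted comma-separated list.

[col 0] AB: children A:{A}, B:{G} ∪→ {A,G}; cost 1
[col 0] PY: children P:{G}, Y:{T} ∪→ {G,T}; cost 1
[col 0] ABPY: children AB:{A,G}, PY:{G,T} ∩→ {G}; cost 0
[col 0] ABDPY: children ABPY:{G}, D:{T} ∪→ {G,T}; cost 1
[col 1] AB: children A:{G}, B:{G} ∩→ {G}; cost 0
[col 1] PY: children P:{G}, Y:{T} ∪→ {G,T}; cost 1
[col 1] ABPY: children AB:{G}, PY:{G,T} ∩→ {G}; cost 0
[col 1] ABDPY: children ABPY:{G}, D:{A} ∪→ {A,G}; cost 1
[col 2] AB: children A:{A}, B:{A} ∩→ {A}; cost 0
[col 2] PY: children P:{T}, Y:{G} ∪→ {G,T}; cost 1
[col 2] ABPY: children AB:{A}, PY:{G,T} ∪→ {A,G,T}; cost 1
[col 2] ABDPY: children ABPY:{A,G,T}, D:{T} ∩→ {T}; cost 0
[col 3] AB: children A:{T}, B:{A} ∪→ {A,T}; cost 1
[col 3] PY: children P:{C}, Y:{C} ∩→ {C}; cost 0
[col 3] ABPY: children AB:{A,T}, PY:{C} ∪→ {A,C,T}; cost 1
[col 3] ABDPY: children ABPY:{A,C,T}, D:{C} ∩→ {C}; cost 0
[col 4] AB: children A:{T}, B:{C} ∪→ {C,T}; cost 1
[col 4] PY: children P:{G}, Y:{T} ∪→ {G,T}; cost 1
[col 4] ABPY: children AB:{C,T}, PY:{G,T} ∩→ {T}; cost 0
[col 4] ABDPY: children ABPY:{T}, D:{G} ∪→ {G,T}; cost 1
[col 5] AB: children A:{C}, B:{G} ∪→ {C,G}; cost 1
[col 5] PY: children P:{G}, Y:{G} ∩→ {G}; cost 0
[col 5] ABPY: children AB:{C,G}, PY:{G} ∩→ {G}; cost 0
[col 5] ABDPY: children ABPY:{G}, D:{C} ∪→ {C,G}; cost 1
[col 6] AB: children A:{C}, B:{T} ∪→ {C,T}; cost 1
[col 6] PY: children P:{A}, Y:{T} ∪→ {A,T}; cost 1
[col 6] ABPY: children AB:{C,T}, PY:{A,T} ∩→ {T}; cost 0
[col 6] ABDPY: children ABPY:{T}, D:{C} ∪→ {C,T}; cost 1
per-site changes: [3, 2, 2, 2, 3, 2, 3]; total = 17

A,G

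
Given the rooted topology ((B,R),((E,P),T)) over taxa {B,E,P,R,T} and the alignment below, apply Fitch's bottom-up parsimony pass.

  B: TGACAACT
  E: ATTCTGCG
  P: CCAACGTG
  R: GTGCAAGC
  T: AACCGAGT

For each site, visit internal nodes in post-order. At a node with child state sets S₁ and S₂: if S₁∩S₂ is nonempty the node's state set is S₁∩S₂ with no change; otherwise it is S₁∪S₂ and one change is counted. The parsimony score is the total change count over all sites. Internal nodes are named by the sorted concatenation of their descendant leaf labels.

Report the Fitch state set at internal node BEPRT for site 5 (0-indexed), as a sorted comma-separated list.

[col 0] BR: children B:{T}, R:{G} ∪→ {G,T}; cost 1
[col 0] EP: children E:{A}, P:{C} ∪→ {A,C}; cost 1
[col 0] EPT: children EP:{A,C}, T:{A} ∩→ {A}; cost 0
[col 0] BEPRT: children BR:{G,T}, EPT:{A} ∪→ {A,G,T}; cost 1
[col 1] BR: children B:{G}, R:{T} ∪→ {G,T}; cost 1
[col 1] EP: children E:{T}, P:{C} ∪→ {C,T}; cost 1
[col 1] EPT: children EP:{C,T}, T:{A} ∪→ {A,C,T}; cost 1
[col 1] BEPRT: children BR:{G,T}, EPT:{A,C,T} ∩→ {T}; cost 0
[col 2] BR: children B:{A}, R:{G} ∪→ {A,G}; cost 1
[col 2] EP: children E:{T}, P:{A} ∪→ {A,T}; cost 1
[col 2] EPT: children EP:{A,T}, T:{C} ∪→ {A,C,T}; cost 1
[col 2] BEPRT: children BR:{A,G}, EPT:{A,C,T} ∩→ {A}; cost 0
[col 3] BR: children B:{C}, R:{C} ∩→ {C}; cost 0
[col 3] EP: children E:{C}, P:{A} ∪→ {A,C}; cost 1
[col 3] EPT: children EP:{A,C}, T:{C} ∩→ {C}; cost 0
[col 3] BEPRT: children BR:{C}, EPT:{C} ∩→ {C}; cost 0
[col 4] BR: children B:{A}, R:{A} ∩→ {A}; cost 0
[col 4] EP: children E:{T}, P:{C} ∪→ {C,T}; cost 1
[col 4] EPT: children EP:{C,T}, T:{G} ∪→ {C,G,T}; cost 1
[col 4] BEPRT: children BR:{A}, EPT:{C,G,T} ∪→ {A,C,G,T}; cost 1
[col 5] BR: children B:{A}, R:{A} ∩→ {A}; cost 0
[col 5] EP: children E:{G}, P:{G} ∩→ {G}; cost 0
[col 5] EPT: children EP:{G}, T:{A} ∪→ {A,G}; cost 1
[col 5] BEPRT: children BR:{A}, EPT:{A,G} ∩→ {A}; cost 0
[col 6] BR: children B:{C}, R:{G} ∪→ {C,G}; cost 1
[col 6] EP: children E:{C}, P:{T} ∪→ {C,T}; cost 1
[col 6] EPT: children EP:{C,T}, T:{G} ∪→ {C,G,T}; cost 1
[col 6] BEPRT: children BR:{C,G}, EPT:{C,G,T} ∩→ {C,G}; cost 0
[col 7] BR: children B:{T}, R:{C} ∪→ {C,T}; cost 1
[col 7] EP: children E:{G}, P:{G} ∩→ {G}; cost 0
[col 7] EPT: children EP:{G}, T:{T} ∪→ {G,T}; cost 1
[col 7] BEPRT: children BR:{C,T}, EPT:{G,T} ∩→ {T}; cost 0
per-site changes: [3, 3, 3, 1, 3, 1, 3, 2]; total = 19

A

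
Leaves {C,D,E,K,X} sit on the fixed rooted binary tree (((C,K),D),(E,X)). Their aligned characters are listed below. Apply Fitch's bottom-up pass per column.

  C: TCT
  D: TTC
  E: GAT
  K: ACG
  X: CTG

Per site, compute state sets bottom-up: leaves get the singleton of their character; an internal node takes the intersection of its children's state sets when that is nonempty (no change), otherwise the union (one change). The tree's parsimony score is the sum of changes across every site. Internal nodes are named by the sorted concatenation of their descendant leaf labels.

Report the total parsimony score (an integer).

8

site 0, node CK: C={T} ∪ K={A} → {A,T} (+1)
site 0, node CDK: CK={A,T} ∩ D={T} → {T} (+0)
site 0, node EX: E={G} ∪ X={C} → {C,G} (+1)
site 0, node CDEKX: CDK={T} ∪ EX={C,G} → {C,G,T} (+1)
site 1, node CK: C={C} ∩ K={C} → {C} (+0)
site 1, node CDK: CK={C} ∪ D={T} → {C,T} (+1)
site 1, node EX: E={A} ∪ X={T} → {A,T} (+1)
site 1, node CDEKX: CDK={C,T} ∩ EX={A,T} → {T} (+0)
site 2, node CK: C={T} ∪ K={G} → {G,T} (+1)
site 2, node CDK: CK={G,T} ∪ D={C} → {C,G,T} (+1)
site 2, node EX: E={T} ∪ X={G} → {G,T} (+1)
site 2, node CDEKX: CDK={C,G,T} ∩ EX={G,T} → {G,T} (+0)
per-site changes: [3, 2, 3]; total = 8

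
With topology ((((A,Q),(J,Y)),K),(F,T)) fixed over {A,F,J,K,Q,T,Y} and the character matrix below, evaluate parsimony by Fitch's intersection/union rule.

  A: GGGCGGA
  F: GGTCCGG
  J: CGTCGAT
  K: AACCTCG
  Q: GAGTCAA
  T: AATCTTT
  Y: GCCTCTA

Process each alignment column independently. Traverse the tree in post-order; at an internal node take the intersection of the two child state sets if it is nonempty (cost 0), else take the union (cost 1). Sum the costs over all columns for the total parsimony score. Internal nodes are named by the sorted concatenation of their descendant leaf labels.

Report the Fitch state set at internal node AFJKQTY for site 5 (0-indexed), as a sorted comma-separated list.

[col 0] AQ: children A:{G}, Q:{G} ∩→ {G}; cost 0
[col 0] JY: children J:{C}, Y:{G} ∪→ {C,G}; cost 1
[col 0] AJQY: children AQ:{G}, JY:{C,G} ∩→ {G}; cost 0
[col 0] AJKQY: children AJQY:{G}, K:{A} ∪→ {A,G}; cost 1
[col 0] FT: children F:{G}, T:{A} ∪→ {A,G}; cost 1
[col 0] AFJKQTY: children AJKQY:{A,G}, FT:{A,G} ∩→ {A,G}; cost 0
[col 1] AQ: children A:{G}, Q:{A} ∪→ {A,G}; cost 1
[col 1] JY: children J:{G}, Y:{C} ∪→ {C,G}; cost 1
[col 1] AJQY: children AQ:{A,G}, JY:{C,G} ∩→ {G}; cost 0
[col 1] AJKQY: children AJQY:{G}, K:{A} ∪→ {A,G}; cost 1
[col 1] FT: children F:{G}, T:{A} ∪→ {A,G}; cost 1
[col 1] AFJKQTY: children AJKQY:{A,G}, FT:{A,G} ∩→ {A,G}; cost 0
[col 2] AQ: children A:{G}, Q:{G} ∩→ {G}; cost 0
[col 2] JY: children J:{T}, Y:{C} ∪→ {C,T}; cost 1
[col 2] AJQY: children AQ:{G}, JY:{C,T} ∪→ {C,G,T}; cost 1
[col 2] AJKQY: children AJQY:{C,G,T}, K:{C} ∩→ {C}; cost 0
[col 2] FT: children F:{T}, T:{T} ∩→ {T}; cost 0
[col 2] AFJKQTY: children AJKQY:{C}, FT:{T} ∪→ {C,T}; cost 1
[col 3] AQ: children A:{C}, Q:{T} ∪→ {C,T}; cost 1
[col 3] JY: children J:{C}, Y:{T} ∪→ {C,T}; cost 1
[col 3] AJQY: children AQ:{C,T}, JY:{C,T} ∩→ {C,T}; cost 0
[col 3] AJKQY: children AJQY:{C,T}, K:{C} ∩→ {C}; cost 0
[col 3] FT: children F:{C}, T:{C} ∩→ {C}; cost 0
[col 3] AFJKQTY: children AJKQY:{C}, FT:{C} ∩→ {C}; cost 0
[col 4] AQ: children A:{G}, Q:{C} ∪→ {C,G}; cost 1
[col 4] JY: children J:{G}, Y:{C} ∪→ {C,G}; cost 1
[col 4] AJQY: children AQ:{C,G}, JY:{C,G} ∩→ {C,G}; cost 0
[col 4] AJKQY: children AJQY:{C,G}, K:{T} ∪→ {C,G,T}; cost 1
[col 4] FT: children F:{C}, T:{T} ∪→ {C,T}; cost 1
[col 4] AFJKQTY: children AJKQY:{C,G,T}, FT:{C,T} ∩→ {C,T}; cost 0
[col 5] AQ: children A:{G}, Q:{A} ∪→ {A,G}; cost 1
[col 5] JY: children J:{A}, Y:{T} ∪→ {A,T}; cost 1
[col 5] AJQY: children AQ:{A,G}, JY:{A,T} ∩→ {A}; cost 0
[col 5] AJKQY: children AJQY:{A}, K:{C} ∪→ {A,C}; cost 1
[col 5] FT: children F:{G}, T:{T} ∪→ {G,T}; cost 1
[col 5] AFJKQTY: children AJKQY:{A,C}, FT:{G,T} ∪→ {A,C,G,T}; cost 1
[col 6] AQ: children A:{A}, Q:{A} ∩→ {A}; cost 0
[col 6] JY: children J:{T}, Y:{A} ∪→ {A,T}; cost 1
[col 6] AJQY: children AQ:{A}, JY:{A,T} ∩→ {A}; cost 0
[col 6] AJKQY: children AJQY:{A}, K:{G} ∪→ {A,G}; cost 1
[col 6] FT: children F:{G}, T:{T} ∪→ {G,T}; cost 1
[col 6] AFJKQTY: children AJKQY:{A,G}, FT:{G,T} ∩→ {G}; cost 0
per-site changes: [3, 4, 3, 2, 4, 5, 3]; total = 24

A,C,G,T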